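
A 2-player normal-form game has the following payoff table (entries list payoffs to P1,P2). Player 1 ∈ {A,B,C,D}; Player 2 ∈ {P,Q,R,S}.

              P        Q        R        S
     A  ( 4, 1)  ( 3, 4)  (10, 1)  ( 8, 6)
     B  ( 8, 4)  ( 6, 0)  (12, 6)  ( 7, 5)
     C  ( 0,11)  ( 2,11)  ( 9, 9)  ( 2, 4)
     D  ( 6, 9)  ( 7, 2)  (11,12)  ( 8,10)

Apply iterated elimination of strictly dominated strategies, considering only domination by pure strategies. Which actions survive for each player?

P1 drop C (A beats it: P:4>0 Q:3>2 R:10>9 S:8>2)
P2 drop P (S beats it: A:6>1 B:5>4 D:10>9)
P2 drop Q (S beats it: A:6>4 B:5>0 D:10>2)
P1→{A,B,D} P2→{R,S}

Survivors P1:{A,B,D} P2:{R,S}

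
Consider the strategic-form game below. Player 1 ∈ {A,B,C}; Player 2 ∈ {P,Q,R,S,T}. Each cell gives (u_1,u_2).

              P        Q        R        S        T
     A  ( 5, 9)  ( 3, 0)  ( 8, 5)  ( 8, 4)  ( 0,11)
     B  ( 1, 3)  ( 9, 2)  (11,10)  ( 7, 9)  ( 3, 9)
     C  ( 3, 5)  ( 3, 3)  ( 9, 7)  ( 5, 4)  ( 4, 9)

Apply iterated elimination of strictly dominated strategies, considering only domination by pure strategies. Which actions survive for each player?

Survivors P1:{B,C} P2:{R,T}

P2 drop P (T beats it: A:11>9 B:9>3 C:9>5)
P2 drop Q (R beats it: A:5>0 B:10>2 C:7>3)
P2 drop S (R beats it: A:5>4 B:10>9 C:7>4)
P1 drop A (B beats it: R:11>8 T:3>0)
P1→{B,C} P2→{R,T}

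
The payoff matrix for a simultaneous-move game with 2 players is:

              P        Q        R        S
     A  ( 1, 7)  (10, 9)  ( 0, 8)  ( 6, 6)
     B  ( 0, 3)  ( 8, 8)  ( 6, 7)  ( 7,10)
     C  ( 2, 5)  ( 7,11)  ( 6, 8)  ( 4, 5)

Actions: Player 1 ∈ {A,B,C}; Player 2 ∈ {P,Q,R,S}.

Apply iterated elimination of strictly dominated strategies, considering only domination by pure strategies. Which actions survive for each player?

P2 drop P (Q beats it: A:9>7 B:8>3 C:11>5)
P2 drop R (Q beats it: A:9>8 B:8>7 C:11>8)
P1 drop C (A beats it: Q:10>7 S:6>4)
P1→{A,B} P2→{Q,S}

Remaining: P1:{A,B} P2:{Q,S}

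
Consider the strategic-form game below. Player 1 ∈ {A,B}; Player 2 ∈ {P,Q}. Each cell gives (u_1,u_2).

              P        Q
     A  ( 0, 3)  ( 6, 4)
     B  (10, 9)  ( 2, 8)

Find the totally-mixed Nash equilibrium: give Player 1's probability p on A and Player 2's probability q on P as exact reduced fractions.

P1 indiff ⇒ q·0+(1-q)·6 = q·10+(1-q)·2 ⇒ q(-10) = (1-q)(-4) ⇒ q = 2/7
P2 indiff ⇒ p·3+(1-p)·9 = p·4+(1-p)·8 ⇒ p(-1) = (1-p)(-1) ⇒ p = 1/2

P1 mixes 1/2 on A; P2 mixes 2/7 on P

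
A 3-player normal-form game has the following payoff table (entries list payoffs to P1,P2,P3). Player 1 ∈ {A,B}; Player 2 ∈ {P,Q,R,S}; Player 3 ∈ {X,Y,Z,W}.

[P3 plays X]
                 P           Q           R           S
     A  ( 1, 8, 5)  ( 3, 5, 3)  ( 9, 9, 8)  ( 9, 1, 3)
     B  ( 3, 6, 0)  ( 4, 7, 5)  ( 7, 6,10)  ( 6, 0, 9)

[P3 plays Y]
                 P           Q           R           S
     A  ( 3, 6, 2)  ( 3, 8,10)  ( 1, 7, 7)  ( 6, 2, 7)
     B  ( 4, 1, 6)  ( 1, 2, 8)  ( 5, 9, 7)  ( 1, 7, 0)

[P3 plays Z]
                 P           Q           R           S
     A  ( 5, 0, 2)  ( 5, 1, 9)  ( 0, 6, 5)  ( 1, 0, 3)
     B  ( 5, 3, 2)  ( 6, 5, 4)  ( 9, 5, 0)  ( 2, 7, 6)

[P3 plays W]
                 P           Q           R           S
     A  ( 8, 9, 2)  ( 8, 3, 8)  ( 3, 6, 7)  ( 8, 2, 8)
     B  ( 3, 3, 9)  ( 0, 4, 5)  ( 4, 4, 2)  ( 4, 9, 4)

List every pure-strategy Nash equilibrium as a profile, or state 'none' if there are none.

(A,P,X): not NE [P1→B gives 3>1; P2→R gives 9>8]
(A,P,Y): not NE [P1→B gives 4>3; P2→Q gives 8>6; P3→X gives 5>2]
(A,P,Z): not NE [P2→R gives 6>0; P3→X gives 5>2]
(A,P,W): not NE [P3→X gives 5>2]
(A,Q,X): not NE [P1→B gives 4>3; P2→R gives 9>5; P3→Y gives 10>3]
(A,Q,Y): NE
(A,Q,Z): not NE [P1→B gives 6>5; P2→R gives 6>1; P3→Y gives 10>9]
(A,Q,W): not NE [P2→P gives 9>3; P3→Y gives 10>8]
(A,R,X): NE
(A,R,Y): not NE [P1→B gives 5>1; P2→Q gives 8>7; P3→X gives 8>7]
(A,R,Z): not NE [P1→B gives 9>0; P3→X gives 8>5]
(A,R,W): not NE [P1→B gives 4>3; P2→P gives 9>6; P3→X gives 8>7]
(A,S,X): not NE [P2→R gives 9>1; P3→W gives 8>3]
(A,S,Y): not NE [P2→Q gives 8>2; P3→W gives 8>7]
(A,S,Z): not NE [P1→B gives 2>1; P2→R gives 6>0; P3→W gives 8>3]
(A,S,W): not NE [P2→P gives 9>2]
(B,P,X): not NE [P2→Q gives 7>6; P3→W gives 9>0]
(B,P,Y): not NE [P2→R gives 9>1; P3→W gives 9>6]
(B,P,Z): not NE [P2→S gives 7>3; P3→W gives 9>2]
(B,P,W): not NE [P1→A gives 8>3; P2→S gives 9>3]
(B,Q,X): not NE [P3→Y gives 8>5]
(B,Q,Y): not NE [P1→A gives 3>1; P2→R gives 9>2]
(B,Q,Z): not NE [P2→S gives 7>5; P3→Y gives 8>4]
(B,Q,W): not NE [P1→A gives 8>0; P2→S gives 9>4; P3→Y gives 8>5]
(B,R,X): not NE [P1→A gives 9>7; P2→Q gives 7>6]
(B,R,Y): not NE [P3→X gives 10>7]
(B,R,Z): not NE [P2→S gives 7>5; P3→X gives 10>0]
(B,R,W): not NE [P2→S gives 9>4; P3→X gives 10>2]
(B,S,X): not NE [P1→A gives 9>6; P2→Q gives 7>0]
(B,S,Y): not NE [P1→A gives 6>1; P2→R gives 9>7; P3→X gives 9>0]
(B,S,Z): not NE [P3→X gives 9>6]
(B,S,W): not NE [P1→A gives 8>4; P3→X gives 9>4]

PSNE = {(A,Q,Y), (A,R,X)}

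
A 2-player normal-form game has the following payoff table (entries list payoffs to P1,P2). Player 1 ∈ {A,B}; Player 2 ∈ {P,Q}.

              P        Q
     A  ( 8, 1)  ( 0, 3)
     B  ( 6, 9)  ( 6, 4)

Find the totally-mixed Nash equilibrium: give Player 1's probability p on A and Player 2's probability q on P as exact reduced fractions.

P1 indiff ⇒ q·8+(1-q)·0 = q·6+(1-q)·6 ⇒ q(2) = (1-q)(6) ⇒ q = 3/4
P2 indiff ⇒ p·1+(1-p)·9 = p·3+(1-p)·4 ⇒ p(-2) = (1-p)(-5) ⇒ p = 5/7

p=5/7, q=3/4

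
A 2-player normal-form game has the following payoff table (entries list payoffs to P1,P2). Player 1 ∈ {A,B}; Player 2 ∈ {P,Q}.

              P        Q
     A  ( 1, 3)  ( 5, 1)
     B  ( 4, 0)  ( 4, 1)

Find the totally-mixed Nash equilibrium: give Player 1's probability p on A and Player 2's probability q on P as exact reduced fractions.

P1 mixes 1/3 on A; P2 mixes 1/4 on P

P1 indiff ⇒ q·1+(1-q)·5 = q·4+(1-q)·4 ⇒ q(-3) = (1-q)(-1) ⇒ q = 1/4
P2 indiff ⇒ p·3+(1-p)·0 = p·1+(1-p)·1 ⇒ p(2) = (1-p)(1) ⇒ p = 1/3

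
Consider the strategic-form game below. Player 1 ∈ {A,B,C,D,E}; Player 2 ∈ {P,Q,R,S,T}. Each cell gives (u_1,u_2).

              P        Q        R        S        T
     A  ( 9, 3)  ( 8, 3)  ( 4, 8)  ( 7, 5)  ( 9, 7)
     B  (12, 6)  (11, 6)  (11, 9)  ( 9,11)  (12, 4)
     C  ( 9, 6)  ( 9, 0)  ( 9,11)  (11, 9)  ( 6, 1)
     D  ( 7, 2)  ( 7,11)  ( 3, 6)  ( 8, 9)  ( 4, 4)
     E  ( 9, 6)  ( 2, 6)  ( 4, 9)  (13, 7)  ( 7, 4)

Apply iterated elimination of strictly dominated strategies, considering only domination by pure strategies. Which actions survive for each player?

P1 drop A (B beats it: P:12>9 Q:11>8 R:11>4 S:9>7 T:12>9)
P1 drop D (B beats it: P:12>7 Q:11>7 R:11>3 S:9>8 T:12>4)
P2 drop P (R beats it: B:9>6 C:11>6 E:9>6)
P2 drop Q (R beats it: B:9>6 C:11>0 E:9>6)
P2 drop T (R beats it: B:9>4 C:11>1 E:9>4)
P1→{B,C,E} P2→{R,S}

Remaining: P1:{B,C,E} P2:{R,S}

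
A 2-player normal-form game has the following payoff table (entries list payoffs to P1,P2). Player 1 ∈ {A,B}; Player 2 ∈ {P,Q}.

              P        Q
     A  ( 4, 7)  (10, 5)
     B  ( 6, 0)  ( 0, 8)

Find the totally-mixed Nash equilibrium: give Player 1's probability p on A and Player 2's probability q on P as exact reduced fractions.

(p,q) = (4/5, 5/6)

P1 indiff ⇒ q·4+(1-q)·10 = q·6+(1-q)·0 ⇒ q(-2) = (1-q)(-10) ⇒ q = 5/6
P2 indiff ⇒ p·7+(1-p)·0 = p·5+(1-p)·8 ⇒ p(2) = (1-p)(8) ⇒ p = 4/5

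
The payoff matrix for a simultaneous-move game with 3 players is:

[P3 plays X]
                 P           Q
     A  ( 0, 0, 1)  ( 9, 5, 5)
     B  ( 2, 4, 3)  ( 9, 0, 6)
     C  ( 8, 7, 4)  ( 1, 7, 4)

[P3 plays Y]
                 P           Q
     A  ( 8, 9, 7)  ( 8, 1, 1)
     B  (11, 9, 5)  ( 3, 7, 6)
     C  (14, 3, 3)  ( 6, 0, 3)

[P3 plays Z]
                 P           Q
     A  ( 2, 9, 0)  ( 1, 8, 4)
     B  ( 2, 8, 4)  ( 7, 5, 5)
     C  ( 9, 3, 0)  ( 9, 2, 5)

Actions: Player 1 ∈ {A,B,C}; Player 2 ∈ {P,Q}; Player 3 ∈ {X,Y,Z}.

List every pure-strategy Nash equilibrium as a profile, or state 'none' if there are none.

NE set: (A,Q,X), (C,P,X)

(A,P,X): not NE [P1→C gives 8>0; P2→Q gives 5>0; P3→Y gives 7>1]
(A,P,Y): not NE [P1→C gives 14>8]
(A,P,Z): not NE [P1→C gives 9>2; P3→Y gives 7>0]
(A,Q,X): NE
(A,Q,Y): not NE [P2→P gives 9>1; P3→X gives 5>1]
(A,Q,Z): not NE [P1→C gives 9>1; P2→P gives 9>8; P3→X gives 5>4]
(B,P,X): not NE [P1→C gives 8>2; P3→Y gives 5>3]
(B,P,Y): not NE [P1→C gives 14>11]
(B,P,Z): not NE [P1→C gives 9>2; P3→Y gives 5>4]
(B,Q,X): not NE [P2→P gives 4>0]
(B,Q,Y): not NE [P1→A gives 8>3; P2→P gives 9>7]
(B,Q,Z): not NE [P1→C gives 9>7; P2→P gives 8>5; P3→Y gives 6>5]
(C,P,X): NE
(C,P,Y): not NE [P3→X gives 4>3]
(C,P,Z): not NE [P3→X gives 4>0]
(C,Q,X): not NE [P1→B gives 9>1; P3→Z gives 5>4]
(C,Q,Y): not NE [P1→A gives 8>6; P2→P gives 3>0; P3→Z gives 5>3]
(C,Q,Z): not NE [P2→P gives 3>2]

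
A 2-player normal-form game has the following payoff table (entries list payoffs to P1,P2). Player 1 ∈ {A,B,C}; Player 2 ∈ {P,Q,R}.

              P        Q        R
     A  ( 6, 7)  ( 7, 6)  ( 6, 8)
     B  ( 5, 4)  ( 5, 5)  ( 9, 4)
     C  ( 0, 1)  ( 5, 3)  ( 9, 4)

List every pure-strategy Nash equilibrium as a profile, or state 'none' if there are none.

(A,P): not NE [P2→R gives 8>7]
(A,Q): not NE [P2→R gives 8>6]
(A,R): not NE [P1→C gives 9>6]
(B,P): not NE [P1→A gives 6>5; P2→Q gives 5>4]
(B,Q): not NE [P1→A gives 7>5]
(B,R): not NE [P2→Q gives 5>4]
(C,P): not NE [P1→A gives 6>0; P2→R gives 4>1]
(C,Q): not NE [P1→A gives 7>5; P2→R gives 4>3]
(C,R): NE

NE set: (C,R)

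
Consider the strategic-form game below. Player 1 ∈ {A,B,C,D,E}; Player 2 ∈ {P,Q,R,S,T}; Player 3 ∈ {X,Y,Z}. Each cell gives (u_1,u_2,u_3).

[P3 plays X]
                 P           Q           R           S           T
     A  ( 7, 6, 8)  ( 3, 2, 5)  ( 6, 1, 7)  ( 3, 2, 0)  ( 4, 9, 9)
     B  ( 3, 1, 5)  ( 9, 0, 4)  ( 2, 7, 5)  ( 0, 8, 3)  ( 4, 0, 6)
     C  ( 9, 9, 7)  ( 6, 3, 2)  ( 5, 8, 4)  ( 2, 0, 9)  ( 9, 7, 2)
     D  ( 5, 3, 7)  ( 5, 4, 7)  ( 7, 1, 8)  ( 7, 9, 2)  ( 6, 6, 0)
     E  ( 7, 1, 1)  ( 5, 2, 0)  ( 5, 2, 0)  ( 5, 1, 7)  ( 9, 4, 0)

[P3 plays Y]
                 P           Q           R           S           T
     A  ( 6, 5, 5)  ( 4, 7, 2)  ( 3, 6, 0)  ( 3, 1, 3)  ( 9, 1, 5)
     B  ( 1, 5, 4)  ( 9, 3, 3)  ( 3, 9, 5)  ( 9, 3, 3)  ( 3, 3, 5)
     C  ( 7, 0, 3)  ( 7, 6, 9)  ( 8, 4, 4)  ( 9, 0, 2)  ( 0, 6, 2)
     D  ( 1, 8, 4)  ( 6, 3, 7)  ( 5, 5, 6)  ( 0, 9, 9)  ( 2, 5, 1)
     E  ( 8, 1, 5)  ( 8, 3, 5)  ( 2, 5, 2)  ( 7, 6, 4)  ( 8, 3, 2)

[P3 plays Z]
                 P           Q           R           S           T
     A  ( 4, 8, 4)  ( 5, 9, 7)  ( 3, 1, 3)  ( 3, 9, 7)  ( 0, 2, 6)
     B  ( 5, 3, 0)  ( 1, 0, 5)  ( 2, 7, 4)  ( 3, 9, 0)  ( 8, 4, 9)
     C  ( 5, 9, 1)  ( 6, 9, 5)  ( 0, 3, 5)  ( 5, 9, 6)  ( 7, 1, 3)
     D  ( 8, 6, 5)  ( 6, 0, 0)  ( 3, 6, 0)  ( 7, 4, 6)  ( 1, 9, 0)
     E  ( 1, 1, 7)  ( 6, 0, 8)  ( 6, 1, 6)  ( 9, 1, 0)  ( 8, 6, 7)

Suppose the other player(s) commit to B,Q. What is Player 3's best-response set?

u_3(X vs B,Q) = 4
u_3(Y vs B,Q) = 3
u_3(Z vs B,Q) = 5
max payoff 5 at {Z}

argmax u_3 = {Z}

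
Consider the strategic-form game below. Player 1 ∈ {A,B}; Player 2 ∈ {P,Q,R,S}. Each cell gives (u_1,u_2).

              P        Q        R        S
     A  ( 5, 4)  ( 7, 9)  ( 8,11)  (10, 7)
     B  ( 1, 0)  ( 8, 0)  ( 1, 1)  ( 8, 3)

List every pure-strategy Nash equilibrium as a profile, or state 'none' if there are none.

(A,P): not NE [P2→R gives 11>4]
(A,Q): not NE [P1→B gives 8>7; P2→R gives 11>9]
(A,R): NE
(A,S): not NE [P2→R gives 11>7]
(B,P): not NE [P1→A gives 5>1; P2→S gives 3>0]
(B,Q): not NE [P2→S gives 3>0]
(B,R): not NE [P1→A gives 8>1; P2→S gives 3>1]
(B,S): not NE [P1→A gives 10>8]

PSNE = {(A,R)}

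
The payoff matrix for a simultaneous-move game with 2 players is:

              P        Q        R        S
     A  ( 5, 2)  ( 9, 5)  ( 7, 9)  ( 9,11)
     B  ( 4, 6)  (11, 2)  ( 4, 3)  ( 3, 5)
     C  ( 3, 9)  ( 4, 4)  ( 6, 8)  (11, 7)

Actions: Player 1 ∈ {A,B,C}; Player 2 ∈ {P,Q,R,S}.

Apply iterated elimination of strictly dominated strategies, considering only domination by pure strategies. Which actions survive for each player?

P2 drop Q (R beats it: A:9>5 B:3>2 C:8>4)
P1 drop B (A beats it: P:5>4 R:7>4 S:9>3)
P1→{A,C} P2→{P,R,S}

Survivors P1:{A,C} P2:{P,R,S}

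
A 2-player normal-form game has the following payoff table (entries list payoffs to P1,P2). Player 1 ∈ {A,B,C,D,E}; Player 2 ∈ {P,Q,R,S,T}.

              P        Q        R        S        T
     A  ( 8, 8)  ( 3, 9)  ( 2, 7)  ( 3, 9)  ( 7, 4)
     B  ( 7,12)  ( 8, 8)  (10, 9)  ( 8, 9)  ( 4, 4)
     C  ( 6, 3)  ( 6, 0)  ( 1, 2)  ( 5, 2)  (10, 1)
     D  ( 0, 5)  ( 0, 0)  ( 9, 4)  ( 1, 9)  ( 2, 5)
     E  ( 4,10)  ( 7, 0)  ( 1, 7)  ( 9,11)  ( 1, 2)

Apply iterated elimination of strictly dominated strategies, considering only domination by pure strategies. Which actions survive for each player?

P1 drop D (B beats it: P:7>0 Q:8>0 R:10>9 S:8>1 T:4>2)
P2 drop R (P beats it: A:8>7 B:12>9 C:3>2 E:10>7)
P2 drop T (P beats it: A:8>4 B:12>4 C:3>1 E:10>2)
P1 drop C (B beats it: P:7>6 Q:8>6 S:8>5)
P1→{A,B,E} P2→{P,Q,S}

IESDS → P1:{A,B,E} P2:{P,Q,S}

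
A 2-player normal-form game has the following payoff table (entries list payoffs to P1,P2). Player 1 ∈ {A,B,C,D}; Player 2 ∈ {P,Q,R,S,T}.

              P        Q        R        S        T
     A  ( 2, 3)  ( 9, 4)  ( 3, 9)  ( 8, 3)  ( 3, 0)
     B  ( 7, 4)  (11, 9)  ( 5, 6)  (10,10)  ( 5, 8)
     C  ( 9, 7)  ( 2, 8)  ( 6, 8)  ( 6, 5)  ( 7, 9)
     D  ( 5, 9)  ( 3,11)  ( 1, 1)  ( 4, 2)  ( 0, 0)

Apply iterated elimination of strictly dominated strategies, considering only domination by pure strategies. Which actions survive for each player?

P1 drop A (B beats it: P:7>2 Q:11>9 R:5>3 S:10>8 T:5>3)
P1 drop D (B beats it: P:7>5 Q:11>3 R:5>1 S:10>4 T:5>0)
P2 drop P (Q beats it: B:9>4 C:8>7)
P2 drop R (T beats it: B:8>6 C:9>8)
P1→{B,C} P2→{Q,S,T}

Remaining: P1:{B,C} P2:{Q,S,T}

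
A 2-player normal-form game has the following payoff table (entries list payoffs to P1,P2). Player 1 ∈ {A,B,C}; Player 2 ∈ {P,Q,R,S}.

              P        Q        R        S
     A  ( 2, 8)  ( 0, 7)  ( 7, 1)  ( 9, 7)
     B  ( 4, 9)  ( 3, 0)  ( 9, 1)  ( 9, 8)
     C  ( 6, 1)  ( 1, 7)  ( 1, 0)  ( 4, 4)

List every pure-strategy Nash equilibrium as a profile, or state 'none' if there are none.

Equilibria: none

(A,P): not NE [P1→C gives 6>2]
(A,Q): not NE [P1→B gives 3>0; P2→P gives 8>7]
(A,R): not NE [P1→B gives 9>7; P2→P gives 8>1]
(A,S): not NE [P2→P gives 8>7]
(B,P): not NE [P1→C gives 6>4]
(B,Q): not NE [P2→P gives 9>0]
(B,R): not NE [P2→P gives 9>1]
(B,S): not NE [P2→P gives 9>8]
(C,P): not NE [P2→Q gives 7>1]
(C,Q): not NE [P1→B gives 3>1]
(C,R): not NE [P1→B gives 9>1; P2→Q gives 7>0]
(C,S): not NE [P1→B gives 9>4; P2→Q gives 7>4]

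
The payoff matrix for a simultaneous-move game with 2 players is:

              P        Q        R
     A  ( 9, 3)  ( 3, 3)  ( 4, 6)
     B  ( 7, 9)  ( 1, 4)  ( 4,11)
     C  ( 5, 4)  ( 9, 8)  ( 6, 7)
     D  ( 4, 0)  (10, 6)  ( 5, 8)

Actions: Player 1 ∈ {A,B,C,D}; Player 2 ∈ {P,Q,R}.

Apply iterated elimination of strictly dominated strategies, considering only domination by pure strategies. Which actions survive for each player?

IESDS → P1:{C,D} P2:{Q,R}

P2 drop P (R beats it: A:6>3 B:11>9 C:7>4 D:8>0)
P1 drop A (C beats it: Q:9>3 R:6>4)
P1 drop B (C beats it: Q:9>1 R:6>4)
P1→{C,D} P2→{Q,R}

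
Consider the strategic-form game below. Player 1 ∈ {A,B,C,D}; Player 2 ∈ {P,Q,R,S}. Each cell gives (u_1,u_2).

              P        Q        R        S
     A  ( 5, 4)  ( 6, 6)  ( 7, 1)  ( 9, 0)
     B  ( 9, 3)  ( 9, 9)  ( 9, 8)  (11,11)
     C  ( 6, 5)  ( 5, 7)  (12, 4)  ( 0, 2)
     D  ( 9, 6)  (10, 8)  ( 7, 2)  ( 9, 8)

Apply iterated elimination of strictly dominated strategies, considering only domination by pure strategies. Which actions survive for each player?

IESDS → P1:{B,D} P2:{Q,S}

P1 drop A (B beats it: P:9>5 Q:9>6 R:9>7 S:11>9)
P2 drop P (Q beats it: B:9>3 C:7>5 D:8>6)
P2 drop R (Q beats it: B:9>8 C:7>4 D:8>2)
P1 drop C (B beats it: Q:9>5 S:11>0)
P1→{B,D} P2→{Q,S}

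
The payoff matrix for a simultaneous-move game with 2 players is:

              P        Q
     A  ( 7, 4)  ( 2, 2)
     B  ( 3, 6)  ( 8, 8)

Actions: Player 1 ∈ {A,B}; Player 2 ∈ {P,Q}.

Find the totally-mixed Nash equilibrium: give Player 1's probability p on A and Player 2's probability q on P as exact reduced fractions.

P1 indiff ⇒ q·7+(1-q)·2 = q·3+(1-q)·8 ⇒ q(4) = (1-q)(6) ⇒ q = 3/5
P2 indiff ⇒ p·4+(1-p)·6 = p·2+(1-p)·8 ⇒ p(2) = (1-p)(2) ⇒ p = 1/2

(p,q) = (1/2, 3/5)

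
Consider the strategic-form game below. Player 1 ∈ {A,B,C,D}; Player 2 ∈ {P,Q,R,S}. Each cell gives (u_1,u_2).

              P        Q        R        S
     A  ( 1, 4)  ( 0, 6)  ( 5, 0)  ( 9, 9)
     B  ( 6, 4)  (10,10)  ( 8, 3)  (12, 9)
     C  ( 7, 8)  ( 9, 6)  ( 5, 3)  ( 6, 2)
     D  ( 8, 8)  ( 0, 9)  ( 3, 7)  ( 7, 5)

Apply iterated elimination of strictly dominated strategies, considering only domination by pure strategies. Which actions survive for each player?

P1 drop A (B beats it: P:6>1 Q:10>0 R:8>5 S:12>9)
P2 drop R (P beats it: B:4>3 C:8>3 D:8>7)
P2 drop S (Q beats it: B:10>9 C:6>2 D:9>5)
P1→{B,C,D} P2→{P,Q}

Survivors P1:{B,C,D} P2:{P,Q}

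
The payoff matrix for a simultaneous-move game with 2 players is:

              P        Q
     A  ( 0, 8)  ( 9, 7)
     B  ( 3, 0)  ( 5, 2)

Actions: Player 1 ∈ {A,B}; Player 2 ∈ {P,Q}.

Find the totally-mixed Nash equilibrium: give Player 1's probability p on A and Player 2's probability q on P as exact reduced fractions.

p=2/3, q=4/7

P1 indiff ⇒ q·0+(1-q)·9 = q·3+(1-q)·5 ⇒ q(-3) = (1-q)(-4) ⇒ q = 4/7
P2 indiff ⇒ p·8+(1-p)·0 = p·7+(1-p)·2 ⇒ p(1) = (1-p)(2) ⇒ p = 2/3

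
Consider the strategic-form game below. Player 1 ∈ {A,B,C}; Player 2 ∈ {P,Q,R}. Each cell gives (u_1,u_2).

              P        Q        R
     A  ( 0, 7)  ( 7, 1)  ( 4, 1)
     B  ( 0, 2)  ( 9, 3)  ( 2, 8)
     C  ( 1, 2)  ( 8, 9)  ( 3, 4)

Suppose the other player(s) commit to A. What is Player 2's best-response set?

u_2(P vs A) = 7
u_2(Q vs A) = 1
u_2(R vs A) = 1
max payoff 7 at {P}

BR_2 = {P}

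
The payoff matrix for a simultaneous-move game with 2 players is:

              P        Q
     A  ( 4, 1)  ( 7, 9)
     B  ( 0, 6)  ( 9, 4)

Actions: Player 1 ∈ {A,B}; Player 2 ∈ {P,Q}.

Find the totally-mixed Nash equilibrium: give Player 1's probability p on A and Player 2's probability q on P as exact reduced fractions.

P1 indiff ⇒ q·4+(1-q)·7 = q·0+(1-q)·9 ⇒ q(4) = (1-q)(2) ⇒ q = 1/3
P2 indiff ⇒ p·1+(1-p)·6 = p·9+(1-p)·4 ⇒ p(-8) = (1-p)(-2) ⇒ p = 1/5

(p,q) = (1/5, 1/3)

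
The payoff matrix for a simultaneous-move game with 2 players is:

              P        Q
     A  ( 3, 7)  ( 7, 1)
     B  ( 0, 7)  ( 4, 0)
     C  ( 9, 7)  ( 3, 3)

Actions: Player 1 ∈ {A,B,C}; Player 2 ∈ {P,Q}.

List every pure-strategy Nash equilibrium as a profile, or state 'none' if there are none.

NE set: (C,P)

(A,P): not NE [P1→C gives 9>3]
(A,Q): not NE [P2→P gives 7>1]
(B,P): not NE [P1→C gives 9>0]
(B,Q): not NE [P1→A gives 7>4; P2→P gives 7>0]
(C,P): NE
(C,Q): not NE [P1→A gives 7>3; P2→P gives 7>3]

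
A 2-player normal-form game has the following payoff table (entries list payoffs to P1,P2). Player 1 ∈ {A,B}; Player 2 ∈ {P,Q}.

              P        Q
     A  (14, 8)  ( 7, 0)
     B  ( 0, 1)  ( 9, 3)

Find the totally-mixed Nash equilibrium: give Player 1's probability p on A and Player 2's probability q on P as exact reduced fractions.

P1 indiff ⇒ q·14+(1-q)·7 = q·0+(1-q)·9 ⇒ q(14) = (1-q)(2) ⇒ q = 1/8
P2 indiff ⇒ p·8+(1-p)·1 = p·0+(1-p)·3 ⇒ p(8) = (1-p)(2) ⇒ p = 1/5

(p,q) = (1/5, 1/8)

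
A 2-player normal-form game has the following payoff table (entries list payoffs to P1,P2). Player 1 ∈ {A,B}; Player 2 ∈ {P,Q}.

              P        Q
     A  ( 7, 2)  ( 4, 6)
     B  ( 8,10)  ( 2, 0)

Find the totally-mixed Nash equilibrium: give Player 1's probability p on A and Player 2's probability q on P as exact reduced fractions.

P1 indiff ⇒ q·7+(1-q)·4 = q·8+(1-q)·2 ⇒ q(-1) = (1-q)(-2) ⇒ q = 2/3
P2 indiff ⇒ p·2+(1-p)·10 = p·6+(1-p)·0 ⇒ p(-4) = (1-p)(-10) ⇒ p = 5/7

p=5/7, q=2/3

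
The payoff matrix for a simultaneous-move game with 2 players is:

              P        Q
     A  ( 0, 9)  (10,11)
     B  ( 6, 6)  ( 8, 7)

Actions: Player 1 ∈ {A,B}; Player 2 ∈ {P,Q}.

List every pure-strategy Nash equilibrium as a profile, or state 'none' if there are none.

(A,P): not NE [P1→B gives 6>0; P2→Q gives 11>9]
(A,Q): NE
(B,P): not NE [P2→Q gives 7>6]
(B,Q): not NE [P1→A gives 10>8]

NE set: (A,Q)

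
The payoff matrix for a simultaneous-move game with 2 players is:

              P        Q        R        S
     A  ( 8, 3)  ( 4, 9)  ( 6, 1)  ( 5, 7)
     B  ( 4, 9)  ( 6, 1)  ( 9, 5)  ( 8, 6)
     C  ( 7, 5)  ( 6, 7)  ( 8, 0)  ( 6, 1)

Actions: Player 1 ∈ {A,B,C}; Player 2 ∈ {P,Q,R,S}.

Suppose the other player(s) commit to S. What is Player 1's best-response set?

argmax u_1 = {B}

u_1(A vs S) = 5
u_1(B vs S) = 8
u_1(C vs S) = 6
max payoff 8 at {B}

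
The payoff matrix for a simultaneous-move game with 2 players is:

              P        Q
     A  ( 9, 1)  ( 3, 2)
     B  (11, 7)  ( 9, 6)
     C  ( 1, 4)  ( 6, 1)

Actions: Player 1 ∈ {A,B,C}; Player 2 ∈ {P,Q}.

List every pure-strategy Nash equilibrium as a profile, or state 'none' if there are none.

(A,P): not NE [P1→B gives 11>9; P2→Q gives 2>1]
(A,Q): not NE [P1→B gives 9>3]
(B,P): NE
(B,Q): not NE [P2→P gives 7>6]
(C,P): not NE [P1→B gives 11>1]
(C,Q): not NE [P1→B gives 9>6; P2→P gives 4>1]

Nash profiles: (B,P)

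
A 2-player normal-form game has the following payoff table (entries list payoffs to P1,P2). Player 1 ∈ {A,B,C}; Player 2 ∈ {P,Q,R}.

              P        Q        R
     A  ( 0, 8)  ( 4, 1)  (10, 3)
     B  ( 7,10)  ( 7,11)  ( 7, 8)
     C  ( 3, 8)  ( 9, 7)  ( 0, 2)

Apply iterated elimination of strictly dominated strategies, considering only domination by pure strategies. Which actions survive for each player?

P2 drop R (P beats it: A:8>3 B:10>8 C:8>2)
P1 drop A (B beats it: P:7>0 Q:7>4)
P1→{B,C} P2→{P,Q}

IESDS → P1:{B,C} P2:{P,Q}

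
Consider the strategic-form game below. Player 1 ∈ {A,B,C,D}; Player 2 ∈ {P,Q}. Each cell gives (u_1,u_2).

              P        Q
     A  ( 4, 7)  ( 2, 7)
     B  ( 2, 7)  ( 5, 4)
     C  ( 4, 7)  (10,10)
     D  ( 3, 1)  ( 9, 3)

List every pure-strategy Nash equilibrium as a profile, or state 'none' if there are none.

Nash profiles: (A,P), (C,Q)

(A,P): NE
(A,Q): not NE [P1→C gives 10>2]
(B,P): not NE [P1→C gives 4>2]
(B,Q): not NE [P1→C gives 10>5; P2→P gives 7>4]
(C,P): not NE [P2→Q gives 10>7]
(C,Q): NE
(D,P): not NE [P1→C gives 4>3; P2→Q gives 3>1]
(D,Q): not NE [P1→C gives 10>9]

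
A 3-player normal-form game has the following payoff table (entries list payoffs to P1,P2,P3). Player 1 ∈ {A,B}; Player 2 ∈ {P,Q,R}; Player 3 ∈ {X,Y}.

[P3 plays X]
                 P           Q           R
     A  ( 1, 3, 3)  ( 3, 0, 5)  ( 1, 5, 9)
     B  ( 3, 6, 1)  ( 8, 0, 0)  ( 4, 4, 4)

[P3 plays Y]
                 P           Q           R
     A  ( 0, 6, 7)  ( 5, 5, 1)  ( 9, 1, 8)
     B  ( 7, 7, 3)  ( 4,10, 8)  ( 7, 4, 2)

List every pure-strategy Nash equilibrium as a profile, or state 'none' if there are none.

No pure NE.

(A,P,X): not NE [P1→B gives 3>1; P2→R gives 5>3; P3→Y gives 7>3]
(A,P,Y): not NE [P1→B gives 7>0]
(A,Q,X): not NE [P1→B gives 8>3; P2→R gives 5>0]
(A,Q,Y): not NE [P2→P gives 6>5; P3→X gives 5>1]
(A,R,X): not NE [P1→B gives 4>1]
(A,R,Y): not NE [P2→P gives 6>1; P3→X gives 9>8]
(B,P,X): not NE [P3→Y gives 3>1]
(B,P,Y): not NE [P2→Q gives 10>7]
(B,Q,X): not NE [P2→P gives 6>0; P3→Y gives 8>0]
(B,Q,Y): not NE [P1→A gives 5>4]
(B,R,X): not NE [P2→P gives 6>4]
(B,R,Y): not NE [P1→A gives 9>7; P2→Q gives 10>4; P3→X gives 4>2]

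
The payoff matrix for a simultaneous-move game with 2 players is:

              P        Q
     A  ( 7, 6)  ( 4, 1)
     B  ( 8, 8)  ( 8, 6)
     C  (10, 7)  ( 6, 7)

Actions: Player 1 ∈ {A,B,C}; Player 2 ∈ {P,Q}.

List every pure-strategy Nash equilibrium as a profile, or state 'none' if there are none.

Nash profiles: (C,P)

(A,P): not NE [P1→C gives 10>7]
(A,Q): not NE [P1→B gives 8>4; P2→P gives 6>1]
(B,P): not NE [P1→C gives 10>8]
(B,Q): not NE [P2→P gives 8>6]
(C,P): NE
(C,Q): not NE [P1→B gives 8>6]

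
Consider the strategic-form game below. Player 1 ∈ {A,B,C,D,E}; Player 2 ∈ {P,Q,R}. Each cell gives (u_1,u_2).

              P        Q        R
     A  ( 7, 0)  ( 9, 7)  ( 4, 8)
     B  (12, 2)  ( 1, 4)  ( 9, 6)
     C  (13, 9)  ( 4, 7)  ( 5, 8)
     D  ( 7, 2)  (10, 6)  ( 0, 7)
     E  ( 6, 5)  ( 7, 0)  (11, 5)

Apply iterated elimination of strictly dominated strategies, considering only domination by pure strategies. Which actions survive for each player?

IESDS → P1:{B,C,E} P2:{P,R}

P2 drop Q (R beats it: A:8>7 B:6>4 C:8>7 D:7>6 E:5>0)
P1 drop A (B beats it: P:12>7 R:9>4)
P1 drop D (B beats it: P:12>7 R:9>0)
P1→{B,C,E} P2→{P,R}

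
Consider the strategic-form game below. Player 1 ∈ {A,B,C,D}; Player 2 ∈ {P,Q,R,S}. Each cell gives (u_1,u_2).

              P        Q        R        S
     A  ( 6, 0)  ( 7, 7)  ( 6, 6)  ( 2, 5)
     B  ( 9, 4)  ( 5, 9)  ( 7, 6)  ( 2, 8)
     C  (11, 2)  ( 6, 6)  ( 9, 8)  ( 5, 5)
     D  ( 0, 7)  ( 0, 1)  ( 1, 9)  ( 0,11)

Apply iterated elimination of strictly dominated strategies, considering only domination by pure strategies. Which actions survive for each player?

P1 drop B (C beats it: P:11>9 Q:6>5 R:9>7 S:5>2)
P1 drop D (A beats it: P:6>0 Q:7>0 R:6>1 S:2>0)
P2 drop P (Q beats it: A:7>0 C:6>2)
P2 drop S (Q beats it: A:7>5 C:6>5)
P1→{A,C} P2→{Q,R}

Survivors P1:{A,C} P2:{Q,R}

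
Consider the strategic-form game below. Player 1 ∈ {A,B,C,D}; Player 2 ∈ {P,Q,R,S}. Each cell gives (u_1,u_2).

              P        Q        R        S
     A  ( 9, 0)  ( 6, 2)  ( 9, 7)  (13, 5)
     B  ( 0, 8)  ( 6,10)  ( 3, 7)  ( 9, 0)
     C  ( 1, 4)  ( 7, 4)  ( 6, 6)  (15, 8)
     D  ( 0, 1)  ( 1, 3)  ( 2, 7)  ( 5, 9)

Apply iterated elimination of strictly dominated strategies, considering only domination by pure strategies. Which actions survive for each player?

P1 drop B (C beats it: P:1>0 Q:7>6 R:6>3 S:15>9)
P1 drop D (A beats it: P:9>0 Q:6>1 R:9>2 S:13>5)
P2 drop P (R beats it: A:7>0 C:6>4)
P2 drop Q (R beats it: A:7>2 C:6>4)
P1→{A,C} P2→{R,S}

Survivors P1:{A,C} P2:{R,S}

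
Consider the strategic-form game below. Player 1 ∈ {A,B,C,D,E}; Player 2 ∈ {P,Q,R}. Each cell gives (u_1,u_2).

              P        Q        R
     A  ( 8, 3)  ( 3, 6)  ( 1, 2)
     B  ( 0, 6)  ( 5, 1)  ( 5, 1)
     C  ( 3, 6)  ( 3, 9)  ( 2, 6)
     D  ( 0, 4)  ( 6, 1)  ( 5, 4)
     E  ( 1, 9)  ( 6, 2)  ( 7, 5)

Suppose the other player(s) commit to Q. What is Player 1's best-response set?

u_1(A vs Q) = 3
u_1(B vs Q) = 5
u_1(C vs Q) = 3
u_1(D vs Q) = 6
u_1(E vs Q) = 6
max payoff 6 at {D,E}

P1 best: {D,E}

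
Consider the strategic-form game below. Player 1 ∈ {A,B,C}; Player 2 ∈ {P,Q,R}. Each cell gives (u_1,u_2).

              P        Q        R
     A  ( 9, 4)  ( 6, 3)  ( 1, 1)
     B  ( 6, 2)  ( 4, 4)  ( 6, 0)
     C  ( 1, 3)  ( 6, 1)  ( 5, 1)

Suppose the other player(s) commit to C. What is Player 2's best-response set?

u_2(P vs C) = 3
u_2(Q vs C) = 1
u_2(R vs C) = 1
max payoff 3 at {P}

P2 best: {P}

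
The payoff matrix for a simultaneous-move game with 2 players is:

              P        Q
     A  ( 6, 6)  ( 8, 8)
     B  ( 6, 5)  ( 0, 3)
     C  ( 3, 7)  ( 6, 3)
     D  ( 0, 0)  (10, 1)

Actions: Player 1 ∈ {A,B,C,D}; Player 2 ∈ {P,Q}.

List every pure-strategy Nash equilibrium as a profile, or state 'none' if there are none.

Nash profiles: (B,P), (D,Q)

(A,P): not NE [P2→Q gives 8>6]
(A,Q): not NE [P1→D gives 10>8]
(B,P): NE
(B,Q): not NE [P1→D gives 10>0; P2→P gives 5>3]
(C,P): not NE [P1→B gives 6>3]
(C,Q): not NE [P1→D gives 10>6; P2→P gives 7>3]
(D,P): not NE [P1→B gives 6>0; P2→Q gives 1>0]
(D,Q): NE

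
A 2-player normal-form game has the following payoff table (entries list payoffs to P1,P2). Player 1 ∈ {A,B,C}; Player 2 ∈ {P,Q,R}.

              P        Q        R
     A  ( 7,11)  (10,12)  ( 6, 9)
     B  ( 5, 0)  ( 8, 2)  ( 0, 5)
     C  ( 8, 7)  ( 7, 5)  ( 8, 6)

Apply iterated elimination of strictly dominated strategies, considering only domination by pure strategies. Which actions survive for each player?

Remaining: P1:{A,C} P2:{P,Q}

P1 drop B (A beats it: P:7>5 Q:10>8 R:6>0)
P2 drop R (P beats it: A:11>9 C:7>6)
P1→{A,C} P2→{P,Q}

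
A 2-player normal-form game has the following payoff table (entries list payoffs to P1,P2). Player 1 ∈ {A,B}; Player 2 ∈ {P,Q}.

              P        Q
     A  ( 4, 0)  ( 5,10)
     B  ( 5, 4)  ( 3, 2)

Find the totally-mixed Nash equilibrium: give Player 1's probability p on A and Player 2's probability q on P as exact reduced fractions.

(p,q) = (1/6, 2/3)

P1 indiff ⇒ q·4+(1-q)·5 = q·5+(1-q)·3 ⇒ q(-1) = (1-q)(-2) ⇒ q = 2/3
P2 indiff ⇒ p·0+(1-p)·4 = p·10+(1-p)·2 ⇒ p(-10) = (1-p)(-2) ⇒ p = 1/6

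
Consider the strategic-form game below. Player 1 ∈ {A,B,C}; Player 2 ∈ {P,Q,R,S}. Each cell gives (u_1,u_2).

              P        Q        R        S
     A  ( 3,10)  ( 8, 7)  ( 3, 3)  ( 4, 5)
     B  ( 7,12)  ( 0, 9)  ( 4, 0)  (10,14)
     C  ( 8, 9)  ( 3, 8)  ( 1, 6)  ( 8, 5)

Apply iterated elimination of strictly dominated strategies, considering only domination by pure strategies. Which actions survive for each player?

Remaining: P1:{B,C} P2:{P,S}

P2 drop Q (P beats it: A:10>7 B:12>9 C:9>8)
P1 drop A (B beats it: P:7>3 R:4>3 S:10>4)
P2 drop R (P beats it: B:12>0 C:9>6)
P1→{B,C} P2→{P,S}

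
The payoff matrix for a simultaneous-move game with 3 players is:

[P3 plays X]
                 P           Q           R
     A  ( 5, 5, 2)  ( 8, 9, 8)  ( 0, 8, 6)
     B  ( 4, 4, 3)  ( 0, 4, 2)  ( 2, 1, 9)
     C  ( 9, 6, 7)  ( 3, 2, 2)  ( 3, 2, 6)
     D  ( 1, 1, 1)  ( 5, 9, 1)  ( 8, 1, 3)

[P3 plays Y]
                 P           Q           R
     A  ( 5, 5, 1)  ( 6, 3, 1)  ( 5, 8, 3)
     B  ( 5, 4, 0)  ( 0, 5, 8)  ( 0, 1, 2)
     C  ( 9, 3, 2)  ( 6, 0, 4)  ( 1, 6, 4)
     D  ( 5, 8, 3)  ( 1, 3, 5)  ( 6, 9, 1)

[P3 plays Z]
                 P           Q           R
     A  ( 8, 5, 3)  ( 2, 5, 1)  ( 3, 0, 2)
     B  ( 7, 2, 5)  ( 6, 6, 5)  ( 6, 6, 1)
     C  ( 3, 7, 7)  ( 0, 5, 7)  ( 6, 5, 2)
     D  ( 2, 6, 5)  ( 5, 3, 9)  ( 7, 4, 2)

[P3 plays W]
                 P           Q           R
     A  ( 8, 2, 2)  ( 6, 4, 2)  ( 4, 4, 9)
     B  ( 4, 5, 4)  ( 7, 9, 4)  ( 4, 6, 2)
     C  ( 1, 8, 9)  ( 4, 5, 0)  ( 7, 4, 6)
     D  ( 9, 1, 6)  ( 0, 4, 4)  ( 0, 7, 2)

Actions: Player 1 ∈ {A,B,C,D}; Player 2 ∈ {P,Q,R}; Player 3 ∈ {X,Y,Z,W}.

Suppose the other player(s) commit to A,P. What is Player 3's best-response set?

BR_3 = {Z}

u_3(X vs A,P) = 2
u_3(Y vs A,P) = 1
u_3(Z vs A,P) = 3
u_3(W vs A,P) = 2
max payoff 3 at {Z}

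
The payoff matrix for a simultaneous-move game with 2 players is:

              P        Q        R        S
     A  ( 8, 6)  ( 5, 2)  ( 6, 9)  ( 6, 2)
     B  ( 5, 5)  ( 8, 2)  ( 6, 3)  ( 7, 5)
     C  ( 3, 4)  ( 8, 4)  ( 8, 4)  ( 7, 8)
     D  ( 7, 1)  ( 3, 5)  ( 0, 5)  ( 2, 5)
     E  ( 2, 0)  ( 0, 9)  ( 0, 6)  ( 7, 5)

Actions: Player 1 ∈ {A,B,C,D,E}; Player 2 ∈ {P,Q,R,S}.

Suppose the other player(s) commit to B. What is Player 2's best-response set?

BR_2 = {P,S}

u_2(P vs B) = 5
u_2(Q vs B) = 2
u_2(R vs B) = 3
u_2(S vs B) = 5
max payoff 5 at {P,S}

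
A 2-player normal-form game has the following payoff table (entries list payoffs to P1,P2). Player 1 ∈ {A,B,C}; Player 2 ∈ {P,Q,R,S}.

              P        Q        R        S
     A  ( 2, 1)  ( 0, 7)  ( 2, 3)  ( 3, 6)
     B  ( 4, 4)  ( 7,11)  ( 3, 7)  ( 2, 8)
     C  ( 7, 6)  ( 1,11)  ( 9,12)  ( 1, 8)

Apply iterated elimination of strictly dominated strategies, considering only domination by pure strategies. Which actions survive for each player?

Survivors P1:{B,C} P2:{Q,R}

P2 drop P (Q beats it: A:7>1 B:11>4 C:11>6)
P2 drop S (Q beats it: A:7>6 B:11>8 C:11>8)
P1 drop A (B beats it: Q:7>0 R:3>2)
P1→{B,C} P2→{Q,R}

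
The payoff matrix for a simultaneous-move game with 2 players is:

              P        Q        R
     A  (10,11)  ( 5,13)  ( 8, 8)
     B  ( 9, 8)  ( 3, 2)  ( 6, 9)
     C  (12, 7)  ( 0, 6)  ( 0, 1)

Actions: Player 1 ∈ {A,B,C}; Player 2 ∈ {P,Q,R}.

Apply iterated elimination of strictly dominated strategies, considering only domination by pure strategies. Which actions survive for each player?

P1 drop B (A beats it: P:10>9 Q:5>3 R:8>6)
P2 drop R (P beats it: A:11>8 C:7>1)
P1→{A,C} P2→{P,Q}

Survivors P1:{A,C} P2:{P,Q}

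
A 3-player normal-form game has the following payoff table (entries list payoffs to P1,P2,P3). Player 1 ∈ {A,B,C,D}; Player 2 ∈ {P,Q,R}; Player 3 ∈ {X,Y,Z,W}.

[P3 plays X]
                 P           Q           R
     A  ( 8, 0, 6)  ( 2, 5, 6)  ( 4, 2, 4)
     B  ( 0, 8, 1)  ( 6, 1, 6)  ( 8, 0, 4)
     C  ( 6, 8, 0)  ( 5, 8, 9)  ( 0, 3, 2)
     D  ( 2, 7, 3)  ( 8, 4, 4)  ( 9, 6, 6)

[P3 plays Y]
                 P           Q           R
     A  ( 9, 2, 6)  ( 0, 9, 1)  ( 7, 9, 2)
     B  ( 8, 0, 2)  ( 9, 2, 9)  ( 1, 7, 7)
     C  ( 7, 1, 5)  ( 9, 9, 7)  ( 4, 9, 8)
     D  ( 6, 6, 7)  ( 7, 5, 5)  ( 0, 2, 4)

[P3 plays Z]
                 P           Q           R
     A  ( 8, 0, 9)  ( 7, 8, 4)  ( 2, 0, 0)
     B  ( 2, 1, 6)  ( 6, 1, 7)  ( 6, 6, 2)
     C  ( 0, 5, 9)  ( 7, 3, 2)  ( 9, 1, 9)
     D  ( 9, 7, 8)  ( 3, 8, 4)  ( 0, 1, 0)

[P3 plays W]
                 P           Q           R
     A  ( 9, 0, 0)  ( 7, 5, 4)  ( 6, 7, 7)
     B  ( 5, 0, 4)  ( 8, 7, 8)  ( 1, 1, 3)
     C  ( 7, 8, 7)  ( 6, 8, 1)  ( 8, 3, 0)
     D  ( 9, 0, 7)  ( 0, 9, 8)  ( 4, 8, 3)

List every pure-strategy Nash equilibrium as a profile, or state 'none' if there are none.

PSNE: ∅

(A,P,X): not NE [P2→Q gives 5>0; P3→Z gives 9>6]
(A,P,Y): not NE [P2→R gives 9>2; P3→Z gives 9>6]
(A,P,Z): not NE [P1→D gives 9>8; P2→Q gives 8>0]
(A,P,W): not NE [P2→R gives 7>0; P3→Z gives 9>0]
(A,Q,X): not NE [P1→D gives 8>2]
(A,Q,Y): not NE [P1→C gives 9>0; P3→X gives 6>1]
(A,Q,Z): not NE [P3→X gives 6>4]
(A,Q,W): not NE [P1→B gives 8>7; P2→R gives 7>5; P3→X gives 6>4]
(A,R,X): not NE [P1→D gives 9>4; P2→Q gives 5>2; P3→W gives 7>4]
(A,R,Y): not NE [P3→W gives 7>2]
(A,R,Z): not NE [P1→C gives 9>2; P2→Q gives 8>0; P3→W gives 7>0]
(A,R,W): not NE [P1→C gives 8>6]
(B,P,X): not NE [P1→A gives 8>0; P3→Z gives 6>1]
(B,P,Y): not NE [P1→A gives 9>8; P2→R gives 7>0; P3→Z gives 6>2]
(B,P,Z): not NE [P1→D gives 9>2; P2→R gives 6>1]
(B,P,W): not NE [P1→D gives 9>5; P2→Q gives 7>0; P3→Z gives 6>4]
(B,Q,X): not NE [P1→D gives 8>6; P2→P gives 8>1; P3→Y gives 9>6]
(B,Q,Y): not NE [P2→R gives 7>2]
(B,Q,Z): not NE [P1→C gives 7>6; P2→R gives 6>1; P3→Y gives 9>7]
(B,Q,W): not NE [P3→Y gives 9>8]
(B,R,X): not NE [P1→D gives 9>8; P2→P gives 8>0; P3→Y gives 7>4]
(B,R,Y): not NE [P1→A gives 7>1]
(B,R,Z): not NE [P1→C gives 9>6; P3→Y gives 7>2]
(B,R,W): not NE [P1→C gives 8>1; P2→Q gives 7>1; P3→Y gives 7>3]
(C,P,X): not NE [P1→A gives 8>6; P3→Z gives 9>0]
(C,P,Y): not NE [P1→A gives 9>7; P2→R gives 9>1; P3→Z gives 9>5]
(C,P,Z): not NE [P1→D gives 9>0]
(C,P,W): not NE [P1→D gives 9>7; P3→Z gives 9>7]
(C,Q,X): not NE [P1→D gives 8>5]
(C,Q,Y): not NE [P3→X gives 9>7]
(C,Q,Z): not NE [P2→P gives 5>3; P3→X gives 9>2]
(C,Q,W): not NE [P1→B gives 8>6; P3→X gives 9>1]
(C,R,X): not NE [P1→D gives 9>0; P2→Q gives 8>3; P3→Z gives 9>2]
(C,R,Y): not NE [P1→A gives 7>4; P3→Z gives 9>8]
(C,R,Z): not NE [P2→P gives 5>1]
(C,R,W): not NE [P2→Q gives 8>3; P3→Z gives 9>0]
(D,P,X): not NE [P1→A gives 8>2; P3→Z gives 8>3]
(D,P,Y): not NE [P1→A gives 9>6; P3→Z gives 8>7]
(D,P,Z): not NE [P2→Q gives 8>7]
(D,P,W): not NE [P2→Q gives 9>0; P3→Z gives 8>7]
(D,Q,X): not NE [P2→P gives 7>4; P3→W gives 8>4]
(D,Q,Y): not NE [P1→C gives 9>7; P2→P gives 6>5; P3→W gives 8>5]
(D,Q,Z): not NE [P1→C gives 7>3; P3→W gives 8>4]
(D,Q,W): not NE [P1→B gives 8>0]
(D,R,X): not NE [P2→P gives 7>6]
(D,R,Y): not NE [P1→A gives 7>0; P2→P gives 6>2; P3→X gives 6>4]
(D,R,Z): not NE [P1→C gives 9>0; P2→Q gives 8>1; P3→X gives 6>0]
(D,R,W): not NE [P1→C gives 8>4; P2→Q gives 9>8; P3→X gives 6>3]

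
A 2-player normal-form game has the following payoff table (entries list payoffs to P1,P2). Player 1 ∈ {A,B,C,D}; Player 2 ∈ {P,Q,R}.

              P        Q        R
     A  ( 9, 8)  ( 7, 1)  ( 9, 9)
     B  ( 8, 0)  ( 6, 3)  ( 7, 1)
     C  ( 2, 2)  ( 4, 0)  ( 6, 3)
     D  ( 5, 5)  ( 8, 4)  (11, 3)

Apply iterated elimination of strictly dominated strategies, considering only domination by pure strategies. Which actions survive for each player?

Survivors P1:{A,D} P2:{P,R}

P1 drop B (A beats it: P:9>8 Q:7>6 R:9>7)
P1 drop C (A beats it: P:9>2 Q:7>4 R:9>6)
P2 drop Q (P beats it: A:8>1 D:5>4)
P1→{A,D} P2→{P,R}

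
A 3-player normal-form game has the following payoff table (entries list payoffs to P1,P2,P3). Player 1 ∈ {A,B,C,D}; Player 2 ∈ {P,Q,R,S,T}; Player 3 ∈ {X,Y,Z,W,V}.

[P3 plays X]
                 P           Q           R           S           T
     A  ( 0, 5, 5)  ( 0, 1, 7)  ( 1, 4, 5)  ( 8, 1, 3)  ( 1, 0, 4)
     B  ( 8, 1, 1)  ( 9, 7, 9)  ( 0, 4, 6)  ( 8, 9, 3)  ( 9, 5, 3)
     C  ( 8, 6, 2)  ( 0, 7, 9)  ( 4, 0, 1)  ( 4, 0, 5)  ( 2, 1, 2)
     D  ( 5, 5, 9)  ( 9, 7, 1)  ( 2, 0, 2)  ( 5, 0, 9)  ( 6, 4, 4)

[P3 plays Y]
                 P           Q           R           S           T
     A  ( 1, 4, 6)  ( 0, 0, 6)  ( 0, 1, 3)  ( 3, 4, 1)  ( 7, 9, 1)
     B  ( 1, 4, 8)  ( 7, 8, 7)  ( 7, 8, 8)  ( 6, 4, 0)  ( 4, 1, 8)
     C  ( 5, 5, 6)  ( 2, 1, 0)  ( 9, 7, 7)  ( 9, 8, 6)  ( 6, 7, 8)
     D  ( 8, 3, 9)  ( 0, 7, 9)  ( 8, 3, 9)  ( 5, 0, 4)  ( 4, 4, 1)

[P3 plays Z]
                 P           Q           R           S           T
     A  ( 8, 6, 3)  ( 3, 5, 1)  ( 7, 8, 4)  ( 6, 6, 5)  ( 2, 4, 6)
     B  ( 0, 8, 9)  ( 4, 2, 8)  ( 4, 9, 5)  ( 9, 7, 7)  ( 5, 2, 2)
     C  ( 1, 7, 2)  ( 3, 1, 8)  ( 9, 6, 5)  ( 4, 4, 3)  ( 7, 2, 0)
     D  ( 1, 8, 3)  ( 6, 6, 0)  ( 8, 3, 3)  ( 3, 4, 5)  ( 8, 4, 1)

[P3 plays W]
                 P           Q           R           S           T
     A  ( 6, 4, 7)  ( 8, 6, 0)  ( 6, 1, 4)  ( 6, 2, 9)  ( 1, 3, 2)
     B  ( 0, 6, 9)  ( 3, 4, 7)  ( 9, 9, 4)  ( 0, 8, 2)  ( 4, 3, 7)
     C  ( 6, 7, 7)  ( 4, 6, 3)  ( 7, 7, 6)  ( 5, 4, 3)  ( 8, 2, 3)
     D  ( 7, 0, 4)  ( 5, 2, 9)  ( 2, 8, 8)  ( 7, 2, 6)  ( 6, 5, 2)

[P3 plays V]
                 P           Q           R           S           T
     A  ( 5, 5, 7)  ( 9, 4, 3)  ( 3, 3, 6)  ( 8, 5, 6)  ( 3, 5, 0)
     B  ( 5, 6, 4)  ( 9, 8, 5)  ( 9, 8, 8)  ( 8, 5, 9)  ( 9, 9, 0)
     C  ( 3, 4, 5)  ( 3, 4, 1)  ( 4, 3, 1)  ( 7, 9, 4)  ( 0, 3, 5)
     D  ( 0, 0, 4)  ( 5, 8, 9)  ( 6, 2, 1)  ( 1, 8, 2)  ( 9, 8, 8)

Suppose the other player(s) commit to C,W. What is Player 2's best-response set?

argmax u_2 = {P,R}

u_2(P vs C,W) = 7
u_2(Q vs C,W) = 6
u_2(R vs C,W) = 7
u_2(S vs C,W) = 4
u_2(T vs C,W) = 2
max payoff 7 at {P,R}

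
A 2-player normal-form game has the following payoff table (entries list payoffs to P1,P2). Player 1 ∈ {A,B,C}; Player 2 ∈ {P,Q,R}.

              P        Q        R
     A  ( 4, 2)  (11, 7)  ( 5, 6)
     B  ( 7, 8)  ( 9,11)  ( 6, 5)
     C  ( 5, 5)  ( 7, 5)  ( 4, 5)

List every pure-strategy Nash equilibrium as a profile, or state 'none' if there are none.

(A,P): not NE [P1→B gives 7>4; P2→Q gives 7>2]
(A,Q): NE
(A,R): not NE [P1→B gives 6>5; P2→Q gives 7>6]
(B,P): not NE [P2→Q gives 11>8]
(B,Q): not NE [P1→A gives 11>9]
(B,R): not NE [P2→Q gives 11>5]
(C,P): not NE [P1→B gives 7>5]
(C,Q): not NE [P1→A gives 11>7]
(C,R): not NE [P1→B gives 6>4]

NE set: (A,Q)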